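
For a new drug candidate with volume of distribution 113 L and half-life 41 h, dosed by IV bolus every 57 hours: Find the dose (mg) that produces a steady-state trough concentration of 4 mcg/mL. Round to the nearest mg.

τ/t½ = 57/41 ≈ 1.3902, so f = (1/2)^(57/41) ≈ 0.381500.
Cmin,ss = (D/Vd)·f/(1−f), so D = Cmin,ss·Vd·(1−f)/f.
D = 4 × 113 × (1−f)/f ≈ 4 × 113 × 1.62123 ≈ 732.80 mg.

733 mg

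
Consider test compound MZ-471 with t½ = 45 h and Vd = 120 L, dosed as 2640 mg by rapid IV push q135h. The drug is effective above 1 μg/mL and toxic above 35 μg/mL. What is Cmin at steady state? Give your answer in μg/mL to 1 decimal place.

3.1 μg/mL

τ = 135 h = 3 half-lives, so f = (1/2)^3 = 0.125.
Accumulation ratio R = 1/(1 − f) = 1/0.875 = 8/7.
Single-dose peak C₀ = D/Vd = 2640/120 = 22 μg/mL.
Steady-state peak Cmax,ss = C₀·R = 22 × 8/7 ≈ 25.143 μg/mL.
Steady-state trough Cmin,ss = Cmax,ss·f ≈ 25.143 × 0.125 ≈ 3.143 μg/mL.
Trough 3.1 μg/mL vs MEC 1 μg/mL: adequate.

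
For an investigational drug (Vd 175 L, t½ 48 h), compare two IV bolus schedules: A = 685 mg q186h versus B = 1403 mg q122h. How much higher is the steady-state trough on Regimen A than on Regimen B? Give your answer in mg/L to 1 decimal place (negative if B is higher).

-1.4 mg/L

Regimen A: f = (1/2)^(186/48) ≈ 0.0682; Cmin,ss = (685/175)·f/(1−f) ≈ 0.286 mg/L.
Regimen B: f = (1/2)^(122/48) ≈ 0.1717; Cmin,ss = (1403/175)·f/(1−f) ≈ 1.662 mg/L.
Difference ≈ 0.286 − 1.662 ≈ -1.376 mg/L.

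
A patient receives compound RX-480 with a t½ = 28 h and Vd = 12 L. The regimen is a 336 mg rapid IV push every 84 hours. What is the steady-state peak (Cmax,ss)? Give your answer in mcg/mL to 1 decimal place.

32.0 mcg/mL

τ = 84 h = 3 half-lives, so f = (1/2)^3 = 0.125.
Accumulation ratio R = 1/(1 − f) = 1/0.875 = 8/7.
Single-dose peak C₀ = D/Vd = 336/12 = 28 mcg/mL.
Steady-state peak Cmax,ss = C₀·R = 28 × 8/7 ≈ 32.000 mcg/mL.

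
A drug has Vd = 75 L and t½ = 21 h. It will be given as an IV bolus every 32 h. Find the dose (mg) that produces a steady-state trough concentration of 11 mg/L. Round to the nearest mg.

τ/t½ = 32/21 ≈ 1.5238, so f = (1/2)^(32/21) ≈ 0.347766.
Cmin,ss = (D/Vd)·f/(1−f), so D = Cmin,ss·Vd·(1−f)/f.
D = 11 × 75 × (1−f)/f ≈ 11 × 75 × 1.87550 ≈ 1547.29 mg.

1547 mg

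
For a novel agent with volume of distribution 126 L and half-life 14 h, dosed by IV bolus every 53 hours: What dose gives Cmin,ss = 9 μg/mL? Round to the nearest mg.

τ/t½ = 53/14 ≈ 3.7857, so f = (1/2)^(53/14) ≈ 0.072508.
Cmin,ss = (D/Vd)·f/(1−f), so D = Cmin,ss·Vd·(1−f)/f.
D = 9 × 126 × (1−f)/f ≈ 9 × 126 × 12.79158 ≈ 14505.65 mg.

14506 mg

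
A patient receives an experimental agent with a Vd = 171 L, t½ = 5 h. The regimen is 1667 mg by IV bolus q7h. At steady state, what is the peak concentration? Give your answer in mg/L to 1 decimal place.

τ/t½ = 7/5 ≈ 1.4, so fraction remaining f = (1/2)^(7/5) ≈ 0.3789.
At steady state, accumulation factor R = 1/(1 − e^(−kτ)) ≈ 1.6100.
Each bolus raises the concentration by D/Vd = 1667/171 ≈ 9.749 mg/L.
Steady-state peak Cmax,ss = C₀·R ≈ 9.749 × 1.6100 ≈ 15.696 mg/L.

15.7 mg/L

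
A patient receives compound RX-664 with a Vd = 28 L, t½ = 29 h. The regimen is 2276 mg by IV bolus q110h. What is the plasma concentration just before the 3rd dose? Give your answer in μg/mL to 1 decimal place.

6.3 μg/mL

f = (1/2)^(τ/t½) = (1/2)^(110/29) ≈ 0.0721.
C₀ = D/Vd = 2276/28 ≈ 81.286 μg/mL.
Before the 3rd dose, 2 doses have been given. Superposition: Cmin = C₀·(f + f²).
≈ 81.286 × (0.0721 + 0.0052) ≈ 81.286 × 0.0773 ≈ 6.283 μg/mL.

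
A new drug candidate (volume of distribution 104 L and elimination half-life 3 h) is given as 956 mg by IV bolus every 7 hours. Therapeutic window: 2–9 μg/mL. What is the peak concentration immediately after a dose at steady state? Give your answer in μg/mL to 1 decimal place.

11.5 μg/mL

k = ln2/t½ = ln2/3 ≈ 0.231049 h⁻¹; fraction remaining f = e^(−kτ) = e^(−0.231049×7) ≈ 0.1984.
At steady state, accumulation factor R = 1/(1 − e^(−kτ)) ≈ 1.2475.
Single-dose peak C₀ = D/Vd = 956/104 ≈ 9.192 μg/mL.
Steady-state peak Cmax,ss = C₀·R ≈ 9.192 × 1.2475 ≈ 11.467 μg/mL.
Peak 11.5 μg/mL vs MTC 9 μg/mL: exceeds toxic threshold.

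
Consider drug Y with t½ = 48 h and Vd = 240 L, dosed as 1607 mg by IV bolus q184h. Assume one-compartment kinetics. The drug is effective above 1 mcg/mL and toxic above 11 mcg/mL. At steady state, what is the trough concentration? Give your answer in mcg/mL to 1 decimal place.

0.5 mcg/mL

τ/t½ = 184/48 ≈ 3.8333, so fraction remaining f = (1/2)^(184/48) ≈ 0.0702.
At steady state, accumulation factor R = 1/(1 − e^(−kτ)) ≈ 1.0755.
Single-dose peak C₀ = D/Vd = 1607/240 ≈ 6.696 mcg/mL.
Steady-state peak Cmax,ss = C₀·R ≈ 6.696 × 1.0755 ≈ 7.202 mcg/mL.
Steady-state trough Cmin,ss = Cmax,ss·f ≈ 7.202 × 0.0702 ≈ 0.506 mcg/mL.
Trough 0.5 mcg/mL vs MEC 1 mcg/mL: subtherapeutic.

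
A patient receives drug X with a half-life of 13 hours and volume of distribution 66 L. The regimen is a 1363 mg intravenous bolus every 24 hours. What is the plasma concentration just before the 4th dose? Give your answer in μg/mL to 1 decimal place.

f = (1/2)^(τ/t½) = (1/2)^(24/13) ≈ 0.2781.
C₀ = D/Vd = 1363/66 ≈ 20.652 μg/mL.
Before the 4th dose, 3 doses have been given. Superposition: Cmin = C₀·(f + f² + … + f^3).
≈ 20.652 × (0.2781 + 0.0773 + 0.0215) ≈ 20.652 × 0.3769 ≈ 7.784 μg/mL.

7.8 μg/mL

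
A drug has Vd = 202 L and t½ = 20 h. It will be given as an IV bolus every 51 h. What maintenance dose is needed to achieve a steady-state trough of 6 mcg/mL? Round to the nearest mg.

τ/t½ = 51/20 ≈ 2.55, so f = (1/2)^(51/20) ≈ 0.170755.
Cmin,ss = (D/Vd)·f/(1−f), so D = Cmin,ss·Vd·(1−f)/f.
D = 6 × 202 × (1−f)/f ≈ 6 × 202 × 4.85634 ≈ 5885.88 mg.

5886 mg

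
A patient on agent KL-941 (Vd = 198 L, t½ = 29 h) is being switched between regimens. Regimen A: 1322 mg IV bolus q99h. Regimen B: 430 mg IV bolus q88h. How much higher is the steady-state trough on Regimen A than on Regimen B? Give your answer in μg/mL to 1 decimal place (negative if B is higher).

0.4 μg/mL

Regimen A: f = (1/2)^(99/29) ≈ 0.0938; Cmin,ss = (1322/198)·f/(1−f) ≈ 0.691 μg/mL.
Regimen B: f = (1/2)^(88/29) ≈ 0.1220; Cmin,ss = (430/198)·f/(1−f) ≈ 0.302 μg/mL.
Difference ≈ 0.691 − 0.302 ≈ 0.389 μg/mL.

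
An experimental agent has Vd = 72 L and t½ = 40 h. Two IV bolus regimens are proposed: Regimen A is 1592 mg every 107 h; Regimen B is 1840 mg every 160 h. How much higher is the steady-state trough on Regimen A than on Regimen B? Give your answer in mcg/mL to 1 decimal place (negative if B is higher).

2.4 mcg/mL

Regimen A: f = (1/2)^(107/40) ≈ 0.1566; Cmin,ss = (1592/72)·f/(1−f) ≈ 4.106 mcg/mL.
Regimen B: f = (1/2)^(160/40) ≈ 0.0625; Cmin,ss = (1840/72)·f/(1−f) ≈ 1.704 mcg/mL.
Difference ≈ 4.106 − 1.704 ≈ 2.402 mcg/mL.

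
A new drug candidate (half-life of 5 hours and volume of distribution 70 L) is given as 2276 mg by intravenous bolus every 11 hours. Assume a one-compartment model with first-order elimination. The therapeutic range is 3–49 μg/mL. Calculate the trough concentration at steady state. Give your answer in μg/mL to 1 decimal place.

τ/t½ = 11/5 ≈ 2.2, so fraction remaining f = (1/2)^(11/5) ≈ 0.2176.
Single-dose peak C₀ = D/Vd = 2276/70 ≈ 32.514 μg/mL.
Steady-state trough Cmin,ss = C₀·f/(1−f) ≈ 32.514 × 0.2176/0.7824 ≈ 9.043 μg/mL.
Trough 9.0 μg/mL vs MEC 3 μg/mL: adequate.

9.0 μg/mL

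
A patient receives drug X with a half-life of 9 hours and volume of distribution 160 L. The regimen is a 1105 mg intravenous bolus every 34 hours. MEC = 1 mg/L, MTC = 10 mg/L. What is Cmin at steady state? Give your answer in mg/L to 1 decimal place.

Over one 34-h interval, 34/9 ≈ 3.7778 half-lives elapse, leaving f ≈ 0.0729 of each dose.
Accumulation ratio R = 1/(1 − f) ≈ 1/0.9271 ≈ 1.0786.
Single-dose peak C₀ = D/Vd = 1105/160 ≈ 6.906 mg/L.
Cmax,ss = C₀/(1 − f) ≈ 6.906/0.9271 ≈ 7.449 mg/L.
Steady-state trough Cmin,ss = Cmax,ss·f ≈ 7.449 × 0.0729 ≈ 0.543 mg/L.
Trough 0.5 mg/L vs MEC 1 mg/L: subtherapeutic.

0.5 mg/L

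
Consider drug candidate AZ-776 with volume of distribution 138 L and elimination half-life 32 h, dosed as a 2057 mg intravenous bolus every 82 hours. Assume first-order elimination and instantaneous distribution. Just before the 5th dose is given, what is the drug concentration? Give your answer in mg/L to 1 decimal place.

3.0 mg/L

f = (1/2)^(τ/t½) = (1/2)^(82/32) ≈ 0.1693.
C₀ = D/Vd = 2057/138 ≈ 14.906 mg/L.
Before the 5th dose, 4 doses have been given. Superposition: Cmin = C₀·(f + f² + … + f^4).
≈ 14.906 × (0.1693 + 0.0287 + 0.0049 + 0.0008) ≈ 14.906 × 0.2037 ≈ 3.036 mg/L.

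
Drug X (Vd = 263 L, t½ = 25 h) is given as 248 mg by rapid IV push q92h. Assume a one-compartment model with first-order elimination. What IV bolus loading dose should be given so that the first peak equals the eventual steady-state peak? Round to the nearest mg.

269 mg

f = (1/2)^(92/25) ≈ 0.078021; accumulation ratio R = 1/(1−f) ≈ 1.08462.
Loading dose to hit Cmax,ss on first dose: D_load = D_maint·R ≈ 248 × 1.08462 ≈ 268.99 mg.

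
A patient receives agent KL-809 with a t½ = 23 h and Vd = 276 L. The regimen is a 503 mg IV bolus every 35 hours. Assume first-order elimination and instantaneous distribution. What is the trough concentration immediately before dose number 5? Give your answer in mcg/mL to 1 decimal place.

1.0 mcg/mL

f = (1/2)^(τ/t½) = (1/2)^(35/23) ≈ 0.3483.
C₀ = D/Vd = 503/276 ≈ 1.822 mcg/mL.
Before the 5th dose, 4 doses have been given. Superposition: Cmin = C₀·(f + f² + … + f^4).
≈ 1.822 × (0.3483 + 0.1213 + 0.0423 + 0.0147) ≈ 1.822 × 0.5266 ≈ 0.959 mcg/mL.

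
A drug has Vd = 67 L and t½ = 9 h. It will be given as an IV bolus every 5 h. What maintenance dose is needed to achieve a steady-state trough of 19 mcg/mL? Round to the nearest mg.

τ/t½ = 5/9 ≈ 0.55556, so f = (1/2)^(5/9) ≈ 0.680395.
Cmin,ss = (D/Vd)·f/(1−f), so D = Cmin,ss·Vd·(1−f)/f.
D = 19 × 67 × (1−f)/f ≈ 19 × 67 × 0.46973 ≈ 597.97 mg.

598 mg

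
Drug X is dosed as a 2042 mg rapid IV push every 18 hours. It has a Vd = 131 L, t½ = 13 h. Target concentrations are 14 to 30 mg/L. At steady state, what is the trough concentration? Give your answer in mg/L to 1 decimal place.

Over one 18-h interval, 18/13 ≈ 1.3846 half-lives elapse, leaving f ≈ 0.3830 of each dose.
Accumulation ratio R = 1/(1 − f) ≈ 1/0.6170 ≈ 1.6207.
Single-dose peak C₀ = D/Vd = 2042/131 ≈ 15.588 mg/L.
Cmax,ss = C₀/(1 − f) ≈ 15.588/0.6170 ≈ 25.264 mg/L.
One interval later, Cmin,ss = Cmax,ss·e^(−kτ) ≈ 25.264 × 0.3830 ≈ 9.676 mg/L.
Trough 9.7 mg/L vs MEC 14 mg/L: subtherapeutic.

9.7 mg/L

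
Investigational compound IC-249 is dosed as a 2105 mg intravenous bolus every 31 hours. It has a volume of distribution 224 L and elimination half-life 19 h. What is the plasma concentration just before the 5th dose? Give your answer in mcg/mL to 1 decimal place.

4.4 mcg/mL

f = (1/2)^(τ/t½) = (1/2)^(31/19) ≈ 0.3227.
C₀ = D/Vd = 2105/224 ≈ 9.397 mcg/mL.
Before the 5th dose, 4 doses have been given. Superposition: Cmin = C₀·(f + f² + … + f^4).
≈ 9.397 × (0.3227 + 0.1041 + 0.0336 + 0.0108) ≈ 9.397 × 0.4712 ≈ 4.428 mcg/mL.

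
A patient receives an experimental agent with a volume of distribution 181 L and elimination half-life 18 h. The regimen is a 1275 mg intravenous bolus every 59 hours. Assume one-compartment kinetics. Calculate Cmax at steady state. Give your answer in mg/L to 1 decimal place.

7.9 mg/L

τ/t½ = 59/18 ≈ 3.2778, so fraction remaining f = (1/2)^(59/18) ≈ 0.1031.
Accumulation ratio R = 1/(1 − f) ≈ 1/0.8969 ≈ 1.1150.
Each bolus raises the concentration by D/Vd = 1275/181 ≈ 7.044 mg/L.
Steady-state peak Cmax,ss = C₀·R ≈ 7.044 × 1.1150 ≈ 7.854 mg/L.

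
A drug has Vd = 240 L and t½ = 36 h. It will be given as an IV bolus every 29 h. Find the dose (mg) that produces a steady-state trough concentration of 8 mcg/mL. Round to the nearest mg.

τ/t½ = 29/36 ≈ 0.80556, so f = (1/2)^(29/36) ≈ 0.572142.
Cmin,ss = (D/Vd)·f/(1−f), so D = Cmin,ss·Vd·(1−f)/f.
D = 8 × 240 × (1−f)/f ≈ 8 × 240 × 0.74782 ≈ 1435.81 mg.

1436 mg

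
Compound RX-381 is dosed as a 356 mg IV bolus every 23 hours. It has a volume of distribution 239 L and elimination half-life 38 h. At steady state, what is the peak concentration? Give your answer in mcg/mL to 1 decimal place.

Over one 23-h interval, 23/38 ≈ 0.60526 half-lives elapse, leaving f ≈ 0.6574 of each dose.
Accumulation ratio R = 1/(1 − f) ≈ 1/0.3426 ≈ 2.9189.
Each bolus raises the concentration by D/Vd = 356/239 ≈ 1.490 mcg/mL.
Steady-state peak Cmax,ss = C₀·R ≈ 1.490 × 2.9189 ≈ 4.349 mcg/mL.

4.3 mcg/mL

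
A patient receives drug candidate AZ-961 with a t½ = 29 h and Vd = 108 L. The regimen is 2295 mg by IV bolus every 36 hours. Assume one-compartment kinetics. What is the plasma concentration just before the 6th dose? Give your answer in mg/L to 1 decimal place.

f = (1/2)^(τ/t½) = (1/2)^(36/29) ≈ 0.4230.
C₀ = D/Vd = 2295/108 ≈ 21.250 mg/L.
Before the 6th dose, 5 doses have been given. Superposition: Cmin = C₀·(f + f² + … + f^5).
≈ 21.250 × (0.4230 + 0.1789 + 0.0757 + 0.0320 + 0.0135) ≈ 21.250 × 0.7231 ≈ 15.366 mg/L.

15.4 mg/L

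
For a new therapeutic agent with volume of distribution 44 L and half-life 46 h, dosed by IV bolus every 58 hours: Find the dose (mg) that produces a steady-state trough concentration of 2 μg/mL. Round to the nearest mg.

123 mg

τ/t½ = 58/46 ≈ 1.2609, so f = (1/2)^(58/46) ≈ 0.417292.
Cmin,ss = (D/Vd)·f/(1−f), so D = Cmin,ss·Vd·(1−f)/f.
D = 2 × 44 × (1−f)/f ≈ 2 × 44 × 1.39640 ≈ 122.88 mg.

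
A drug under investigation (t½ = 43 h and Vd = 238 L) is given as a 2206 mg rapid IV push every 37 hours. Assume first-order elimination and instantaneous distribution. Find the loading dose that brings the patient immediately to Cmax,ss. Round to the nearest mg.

f = (1/2)^(37/43) ≈ 0.550775; accumulation ratio R = 1/(1−f) ≈ 2.22606.
Loading dose to hit Cmax,ss on first dose: D_load = D_maint·R ≈ 2206 × 2.22606 ≈ 4910.69 mg.

4911 mg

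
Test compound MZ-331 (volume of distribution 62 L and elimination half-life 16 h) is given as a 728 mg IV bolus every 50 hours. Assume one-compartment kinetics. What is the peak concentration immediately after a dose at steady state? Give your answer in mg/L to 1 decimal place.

τ/t½ = 50/16 ≈ 3.125, so fraction remaining f = (1/2)^(50/16) ≈ 0.1146.
At steady state, accumulation factor R = 1/(1 − e^(−kτ)) ≈ 1.1294.
Single-dose peak C₀ = D/Vd = 728/62 ≈ 11.742 mg/L.
Steady-state peak Cmax,ss = C₀·R ≈ 11.742 × 1.1294 ≈ 13.261 mg/L.

13.3 mg/L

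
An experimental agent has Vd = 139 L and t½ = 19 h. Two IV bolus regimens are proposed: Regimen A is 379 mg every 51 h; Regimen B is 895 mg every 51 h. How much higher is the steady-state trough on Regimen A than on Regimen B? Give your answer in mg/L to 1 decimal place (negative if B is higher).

Regimen A: f = (1/2)^(51/19) ≈ 0.1556; Cmin,ss = (379/139)·f/(1−f) ≈ 0.502 mg/L.
Regimen B: f = (1/2)^(51/19) ≈ 0.1556; Cmin,ss = (895/139)·f/(1−f) ≈ 1.187 mg/L.
Difference ≈ 0.502 − 1.187 ≈ -0.685 mg/L.

-0.7 mg/L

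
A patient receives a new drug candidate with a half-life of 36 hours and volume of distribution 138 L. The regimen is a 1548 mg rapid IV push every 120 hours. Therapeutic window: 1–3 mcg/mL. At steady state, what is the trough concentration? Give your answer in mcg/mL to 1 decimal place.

k = ln2/t½ = ln2/36 ≈ 0.019254 h⁻¹; fraction remaining f = e^(−kτ) = e^(−0.019254×120) ≈ 0.0992.
At steady state, accumulation factor R = 1/(1 − e^(−kτ)) ≈ 1.1101.
Each bolus raises the concentration by D/Vd = 1548/138 ≈ 11.217 mcg/mL.
Steady-state peak Cmax,ss = C₀·R ≈ 11.217 × 1.1101 ≈ 12.452 mcg/mL.
One interval later, Cmin,ss = Cmax,ss·e^(−kτ) ≈ 12.452 × 0.0992 ≈ 1.235 mcg/mL.
Trough 1.2 mcg/mL vs MEC 1 mcg/mL: adequate.

1.2 mcg/mL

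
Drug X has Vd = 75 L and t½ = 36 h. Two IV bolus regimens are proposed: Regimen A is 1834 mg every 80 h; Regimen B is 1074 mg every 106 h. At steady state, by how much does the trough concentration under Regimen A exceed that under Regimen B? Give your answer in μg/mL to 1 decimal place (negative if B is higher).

4.5 μg/mL

Regimen A: f = (1/2)^(80/36) ≈ 0.2143; Cmin,ss = (1834/75)·f/(1−f) ≈ 6.670 μg/mL.
Regimen B: f = (1/2)^(106/36) ≈ 0.1299; Cmin,ss = (1074/75)·f/(1−f) ≈ 2.138 μg/mL.
Difference ≈ 6.670 − 2.138 ≈ 4.532 μg/mL.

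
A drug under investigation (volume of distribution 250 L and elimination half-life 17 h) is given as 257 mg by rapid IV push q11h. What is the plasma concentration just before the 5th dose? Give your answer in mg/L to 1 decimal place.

1.5 mg/L

f = (1/2)^(τ/t½) = (1/2)^(11/17) ≈ 0.6386.
C₀ = D/Vd = 257/250 ≈ 1.028 mg/L.
Before the 5th dose, 4 doses have been given. Superposition: Cmin = C₀·(f + f² + … + f^4).
≈ 1.028 × (0.6386 + 0.4078 + 0.2604 + 0.1663) ≈ 1.028 × 1.4731 ≈ 1.514 mg/L.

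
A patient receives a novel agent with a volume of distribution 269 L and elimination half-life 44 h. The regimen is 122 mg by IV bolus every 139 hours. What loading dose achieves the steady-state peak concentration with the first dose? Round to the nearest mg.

137 mg

f = (1/2)^(139/44) ≈ 0.111949; accumulation ratio R = 1/(1−f) ≈ 1.12606.
Loading dose to hit Cmax,ss on first dose: D_load = D_maint·R ≈ 122 × 1.12606 ≈ 137.38 mg.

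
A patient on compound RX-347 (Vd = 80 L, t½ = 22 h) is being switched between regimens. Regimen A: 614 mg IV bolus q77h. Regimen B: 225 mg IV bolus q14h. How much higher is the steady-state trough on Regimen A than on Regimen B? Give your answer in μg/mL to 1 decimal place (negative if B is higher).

Regimen A: f = (1/2)^(77/22) ≈ 0.0884; Cmin,ss = (614/80)·f/(1−f) ≈ 0.744 μg/mL.
Regimen B: f = (1/2)^(14/22) ≈ 0.6433; Cmin,ss = (225/80)·f/(1−f) ≈ 5.072 μg/mL.
Difference ≈ 0.744 − 5.072 ≈ -4.328 μg/mL.

-4.3 μg/mL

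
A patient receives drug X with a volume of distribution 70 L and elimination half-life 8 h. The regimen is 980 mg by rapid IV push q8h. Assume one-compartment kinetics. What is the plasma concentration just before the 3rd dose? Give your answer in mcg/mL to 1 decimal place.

10.5 mcg/mL

f = (1/2)^(τ/t½) = (1/2)^(8/8) ≈ 0.5000.
C₀ = D/Vd = 980/70 ≈ 14.000 mcg/mL.
Before the 3rd dose, 2 doses have been given. Superposition: Cmin = C₀·(f + f²).
≈ 14.000 × (0.5000 + 0.2500) ≈ 14.000 × 0.7500 ≈ 10.500 mcg/mL.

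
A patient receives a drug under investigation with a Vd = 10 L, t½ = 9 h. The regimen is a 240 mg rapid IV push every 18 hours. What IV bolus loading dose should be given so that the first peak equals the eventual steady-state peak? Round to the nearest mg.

320 mg

f = (1/2)^(18/9) ≈ 0.250000; accumulation ratio R = 1/(1−f) ≈ 1.33333.
Loading dose to hit Cmax,ss on first dose: D_load = D_maint·R ≈ 240 × 1.33333 ≈ 320.00 mg.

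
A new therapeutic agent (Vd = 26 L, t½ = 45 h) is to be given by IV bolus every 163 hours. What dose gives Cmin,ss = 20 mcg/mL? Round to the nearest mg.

5883 mg

τ/t½ = 163/45 ≈ 3.6222, so f = (1/2)^(163/45) ≈ 0.081209.
Cmin,ss = (D/Vd)·f/(1−f), so D = Cmin,ss·Vd·(1−f)/f.
D = 20 × 26 × (1−f)/f ≈ 20 × 26 × 11.31391 ≈ 5883.23 mg.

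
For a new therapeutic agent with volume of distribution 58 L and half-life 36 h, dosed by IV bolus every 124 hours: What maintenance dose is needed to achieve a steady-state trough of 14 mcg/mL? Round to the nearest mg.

τ/t½ = 124/36 ≈ 3.4444, so f = (1/2)^(124/36) ≈ 0.091858.
Cmin,ss = (D/Vd)·f/(1−f), so D = Cmin,ss·Vd·(1−f)/f.
D = 14 × 58 × (1−f)/f ≈ 14 × 58 × 9.88637 ≈ 8027.73 mg.

8028 mg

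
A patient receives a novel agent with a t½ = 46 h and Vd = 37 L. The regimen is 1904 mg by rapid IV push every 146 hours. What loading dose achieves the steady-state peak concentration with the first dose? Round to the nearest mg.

2141 mg

f = (1/2)^(146/46) ≈ 0.110804; accumulation ratio R = 1/(1−f) ≈ 1.12461.
Loading dose to hit Cmax,ss on first dose: D_load = D_maint·R ≈ 1904 × 1.12461 ≈ 2141.26 mg.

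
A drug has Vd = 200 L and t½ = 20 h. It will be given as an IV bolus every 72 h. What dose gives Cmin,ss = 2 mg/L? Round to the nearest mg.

4450 mg

τ/t½ = 72/20 ≈ 3.6, so f = (1/2)^(72/20) ≈ 0.082469.
Cmin,ss = (D/Vd)·f/(1−f), so D = Cmin,ss·Vd·(1−f)/f.
D = 2 × 200 × (1−f)/f ≈ 2 × 200 × 11.12577 ≈ 4450.31 mg.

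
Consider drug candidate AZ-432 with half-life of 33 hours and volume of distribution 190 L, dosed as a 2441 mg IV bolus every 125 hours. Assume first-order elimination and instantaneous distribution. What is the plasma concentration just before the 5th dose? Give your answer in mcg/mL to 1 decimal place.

1.0 mcg/mL

f = (1/2)^(τ/t½) = (1/2)^(125/33) ≈ 0.0724.
C₀ = D/Vd = 2441/190 ≈ 12.847 mcg/mL.
Before the 5th dose, 4 doses have been given. Superposition: Cmin = C₀·(f + f² + … + f^4).
≈ 12.847 × (0.0724 + 0.0052 + 0.0004 + 0.0000) ≈ 12.847 × 0.0780 ≈ 1.002 mcg/mL.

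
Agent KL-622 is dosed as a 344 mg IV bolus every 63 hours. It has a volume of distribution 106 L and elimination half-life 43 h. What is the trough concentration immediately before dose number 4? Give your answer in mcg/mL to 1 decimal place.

1.8 mcg/mL

f = (1/2)^(τ/t½) = (1/2)^(63/43) ≈ 0.3622.
C₀ = D/Vd = 344/106 ≈ 3.245 mcg/mL.
Before the 4th dose, 3 doses have been given. Superposition: Cmin = C₀·(f + f² + … + f^3).
≈ 3.245 × (0.3622 + 0.1312 + 0.0475) ≈ 3.245 × 0.5409 ≈ 1.755 mcg/mL.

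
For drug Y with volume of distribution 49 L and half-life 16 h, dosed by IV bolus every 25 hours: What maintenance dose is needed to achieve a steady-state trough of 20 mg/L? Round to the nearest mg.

τ/t½ = 25/16 ≈ 1.5625, so f = (1/2)^(25/16) ≈ 0.338564.
Cmin,ss = (D/Vd)·f/(1−f), so D = Cmin,ss·Vd·(1−f)/f.
D = 20 × 49 × (1−f)/f ≈ 20 × 49 × 1.95365 ≈ 1914.58 mg.

1915 mg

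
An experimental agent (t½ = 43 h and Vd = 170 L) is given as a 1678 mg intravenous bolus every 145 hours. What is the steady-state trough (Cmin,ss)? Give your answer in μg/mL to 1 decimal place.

1.1 μg/mL

Over one 145-h interval, 145/43 ≈ 3.3721 half-lives elapse, leaving f ≈ 0.0966 of each dose.
Accumulation ratio R = 1/(1 − f) ≈ 1/0.9034 ≈ 1.1069.
Single-dose peak C₀ = D/Vd = 1678/170 ≈ 9.871 μg/mL.
Cmax,ss = C₀/(1 − f) ≈ 9.871/0.9034 ≈ 10.926 μg/mL.
Steady-state trough Cmin,ss = Cmax,ss·f ≈ 10.926 × 0.0966 ≈ 1.055 μg/mL.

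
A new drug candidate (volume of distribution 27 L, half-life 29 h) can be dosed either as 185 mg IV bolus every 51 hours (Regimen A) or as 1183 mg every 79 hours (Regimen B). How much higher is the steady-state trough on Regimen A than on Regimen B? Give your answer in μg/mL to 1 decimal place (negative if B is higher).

-4.9 μg/mL

Regimen A: f = (1/2)^(51/29) ≈ 0.2955; Cmin,ss = (185/27)·f/(1−f) ≈ 2.874 μg/mL.
Regimen B: f = (1/2)^(79/29) ≈ 0.1513; Cmin,ss = (1183/27)·f/(1−f) ≈ 7.811 μg/mL.
Difference ≈ 2.874 − 7.811 ≈ -4.937 μg/mL.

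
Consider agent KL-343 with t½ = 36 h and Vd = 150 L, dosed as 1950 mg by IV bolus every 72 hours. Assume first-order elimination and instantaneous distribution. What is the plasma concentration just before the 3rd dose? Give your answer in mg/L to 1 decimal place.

f = (1/2)^(τ/t½) = (1/2)^(72/36) ≈ 0.2500.
C₀ = D/Vd = 1950/150 ≈ 13.000 mg/L.
Before the 3rd dose, 2 doses have been given. Superposition: Cmin = C₀·(f + f²).
≈ 13.000 × (0.2500 + 0.0625) ≈ 13.000 × 0.3125 ≈ 4.062 mg/L.

4.1 mg/L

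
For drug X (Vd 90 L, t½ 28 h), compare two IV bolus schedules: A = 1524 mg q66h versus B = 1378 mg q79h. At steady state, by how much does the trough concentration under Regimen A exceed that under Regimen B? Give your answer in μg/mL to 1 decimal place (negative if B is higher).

Regimen A: f = (1/2)^(66/28) ≈ 0.1952; Cmin,ss = (1524/90)·f/(1−f) ≈ 4.107 μg/mL.
Regimen B: f = (1/2)^(79/28) ≈ 0.1415; Cmin,ss = (1378/90)·f/(1−f) ≈ 2.524 μg/mL.
Difference ≈ 4.107 − 2.524 ≈ 1.583 μg/mL.

1.6 μg/mL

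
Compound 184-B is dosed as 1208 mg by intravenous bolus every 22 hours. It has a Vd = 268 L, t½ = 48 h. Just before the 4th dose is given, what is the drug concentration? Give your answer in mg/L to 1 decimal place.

f = (1/2)^(τ/t½) = (1/2)^(22/48) ≈ 0.7278.
C₀ = D/Vd = 1208/268 ≈ 4.507 mg/L.
Before the 4th dose, 3 doses have been given. Superposition: Cmin = C₀·(f + f² + … + f^3).
≈ 4.507 × (0.7278 + 0.5297 + 0.3855) ≈ 4.507 × 1.6430 ≈ 7.405 mg/L.

7.4 mg/L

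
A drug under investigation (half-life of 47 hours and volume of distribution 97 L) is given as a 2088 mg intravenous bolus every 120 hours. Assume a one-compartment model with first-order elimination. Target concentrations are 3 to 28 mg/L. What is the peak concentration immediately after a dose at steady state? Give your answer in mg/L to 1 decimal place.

k = ln2/t½ = ln2/47 ≈ 0.014748 h⁻¹; fraction remaining f = e^(−kτ) = e^(−0.014748×120) ≈ 0.1704.
Accumulation ratio R = 1/(1 − f) ≈ 1/0.8296 ≈ 1.2054.
Single-dose peak C₀ = D/Vd = 2088/97 ≈ 21.526 mg/L.
Steady-state peak Cmax,ss = C₀·R ≈ 21.526 × 1.2054 ≈ 25.947 mg/L.
Peak 25.9 mg/L vs MTC 28 mg/L: below toxic threshold.

25.9 mg/L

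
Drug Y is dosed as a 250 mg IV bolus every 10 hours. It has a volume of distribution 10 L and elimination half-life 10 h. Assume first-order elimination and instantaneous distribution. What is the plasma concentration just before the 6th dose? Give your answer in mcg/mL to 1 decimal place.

24.2 mcg/mL

f = (1/2)^(τ/t½) = (1/2)^(10/10) ≈ 0.5000.
C₀ = D/Vd = 250/10 ≈ 25.000 mcg/mL.
Before the 6th dose, 5 doses have been given. Superposition: Cmin = C₀·(f + f² + … + f^5).
≈ 25.000 × (0.5000 + 0.2500 + 0.1250 + 0.0625 + 0.0313) ≈ 25.000 × 0.9688 ≈ 24.220 mcg/mL.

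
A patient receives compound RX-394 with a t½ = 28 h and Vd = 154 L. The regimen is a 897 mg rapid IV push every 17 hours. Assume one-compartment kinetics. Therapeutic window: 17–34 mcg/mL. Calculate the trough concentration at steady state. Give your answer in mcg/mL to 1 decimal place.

11.1 mcg/mL

τ/t½ = 17/28 ≈ 0.60714, so fraction remaining f = (1/2)^(17/28) ≈ 0.6565.
Accumulation ratio R = 1/(1 − f) ≈ 1/0.3435 ≈ 2.9112.
Each bolus raises the concentration by D/Vd = 897/154 ≈ 5.825 mcg/mL.
Cmax,ss = C₀/(1 − f) ≈ 5.825/0.3435 ≈ 16.958 mcg/mL.
One interval later, Cmin,ss = Cmax,ss·e^(−kτ) ≈ 16.958 × 0.6565 ≈ 11.133 mcg/mL.
Trough 11.1 mcg/mL vs MEC 17 mcg/mL: subtherapeutic.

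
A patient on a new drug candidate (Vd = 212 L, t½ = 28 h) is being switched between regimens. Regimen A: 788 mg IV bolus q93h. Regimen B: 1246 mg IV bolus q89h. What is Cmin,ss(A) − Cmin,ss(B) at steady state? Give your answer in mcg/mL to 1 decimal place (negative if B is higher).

Regimen A: f = (1/2)^(93/28) ≈ 0.1000; Cmin,ss = (788/212)·f/(1−f) ≈ 0.413 mcg/mL.
Regimen B: f = (1/2)^(89/28) ≈ 0.1104; Cmin,ss = (1246/212)·f/(1−f) ≈ 0.729 mcg/mL.
Difference ≈ 0.413 − 0.729 ≈ -0.316 mcg/mL.

-0.3 mcg/mL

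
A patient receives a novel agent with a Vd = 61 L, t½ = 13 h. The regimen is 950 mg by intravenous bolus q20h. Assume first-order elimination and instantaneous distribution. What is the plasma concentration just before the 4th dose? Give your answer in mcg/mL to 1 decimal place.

7.8 mcg/mL

f = (1/2)^(τ/t½) = (1/2)^(20/13) ≈ 0.3443.
C₀ = D/Vd = 950/61 ≈ 15.574 mcg/mL.
Before the 4th dose, 3 doses have been given. Superposition: Cmin = C₀·(f + f² + … + f^3).
≈ 15.574 × (0.3443 + 0.1185 + 0.0408) ≈ 15.574 × 0.5036 ≈ 7.843 mcg/mL.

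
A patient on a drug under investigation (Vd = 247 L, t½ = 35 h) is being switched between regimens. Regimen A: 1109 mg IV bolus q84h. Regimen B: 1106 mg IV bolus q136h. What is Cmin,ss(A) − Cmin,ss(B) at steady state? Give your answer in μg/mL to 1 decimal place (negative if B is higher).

0.7 μg/mL

Regimen A: f = (1/2)^(84/35) ≈ 0.1895; Cmin,ss = (1109/247)·f/(1−f) ≈ 1.050 μg/mL.
Regimen B: f = (1/2)^(136/35) ≈ 0.0677; Cmin,ss = (1106/247)·f/(1−f) ≈ 0.325 μg/mL.
Difference ≈ 1.050 − 0.325 ≈ 0.725 μg/mL.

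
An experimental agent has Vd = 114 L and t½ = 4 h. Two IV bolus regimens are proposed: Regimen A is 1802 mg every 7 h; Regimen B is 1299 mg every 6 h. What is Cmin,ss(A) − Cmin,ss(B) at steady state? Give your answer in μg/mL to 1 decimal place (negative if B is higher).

Regimen A: f = (1/2)^(7/4) ≈ 0.2973; Cmin,ss = (1802/114)·f/(1−f) ≈ 6.688 μg/mL.
Regimen B: f = (1/2)^(6/4) ≈ 0.3536; Cmin,ss = (1299/114)·f/(1−f) ≈ 6.233 μg/mL.
Difference ≈ 6.688 − 6.233 ≈ 0.455 μg/mL.

0.5 μg/mL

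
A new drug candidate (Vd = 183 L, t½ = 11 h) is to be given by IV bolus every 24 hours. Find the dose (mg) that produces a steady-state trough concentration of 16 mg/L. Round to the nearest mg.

τ/t½ = 24/11 ≈ 2.1818, so f = (1/2)^(24/11) ≈ 0.220398.
Cmin,ss = (D/Vd)·f/(1−f), so D = Cmin,ss·Vd·(1−f)/f.
D = 16 × 183 × (1−f)/f ≈ 16 × 183 × 3.53725 ≈ 10357.07 mg.

10357 mg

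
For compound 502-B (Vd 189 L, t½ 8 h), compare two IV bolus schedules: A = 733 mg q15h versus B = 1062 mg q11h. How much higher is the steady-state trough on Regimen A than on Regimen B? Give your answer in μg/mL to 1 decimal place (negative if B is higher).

-2.1 μg/mL

Regimen A: f = (1/2)^(15/8) ≈ 0.2726; Cmin,ss = (733/189)·f/(1−f) ≈ 1.453 μg/mL.
Regimen B: f = (1/2)^(11/8) ≈ 0.3856; Cmin,ss = (1062/189)·f/(1−f) ≈ 3.527 μg/mL.
Difference ≈ 1.453 − 3.527 ≈ -2.074 μg/mL.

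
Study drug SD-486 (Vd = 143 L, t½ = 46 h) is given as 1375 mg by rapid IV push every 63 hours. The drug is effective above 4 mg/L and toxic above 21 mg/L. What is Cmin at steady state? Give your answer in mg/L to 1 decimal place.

6.1 mg/L

Over one 63-h interval, 63/46 ≈ 1.3696 half-lives elapse, leaving f ≈ 0.3870 of each dose.
Each bolus raises the concentration by D/Vd = 1375/143 ≈ 9.615 mg/L.
Steady-state trough Cmin,ss = C₀·f/(1−f) ≈ 9.615 × 0.3870/0.6130 ≈ 6.070 mg/L.
Trough 6.1 mg/L vs MEC 4 mg/L: adequate.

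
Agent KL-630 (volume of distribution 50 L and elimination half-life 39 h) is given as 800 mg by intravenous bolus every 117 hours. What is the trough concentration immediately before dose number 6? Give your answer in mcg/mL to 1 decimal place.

2.3 mcg/mL

f = (1/2)^(τ/t½) = (1/2)^(117/39) ≈ 0.1250.
C₀ = D/Vd = 800/50 ≈ 16.000 mcg/mL.
Before the 6th dose, 5 doses have been given. Superposition: Cmin = C₀·(f + f² + … + f^5).
≈ 16.000 × (0.1250 + 0.0156 + 0.0020 + 0.0002 + 0.0000) ≈ 16.000 × 0.1428 ≈ 2.285 mcg/mL.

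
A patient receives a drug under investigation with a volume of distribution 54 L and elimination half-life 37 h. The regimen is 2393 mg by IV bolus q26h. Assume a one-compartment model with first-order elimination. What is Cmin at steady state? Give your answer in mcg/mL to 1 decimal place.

70.6 mcg/mL

k = ln2/t½ = ln2/37 ≈ 0.018734 h⁻¹; fraction remaining f = e^(−kτ) = e^(−0.018734×26) ≈ 0.6144.
Accumulation ratio R = 1/(1 − f) ≈ 1/0.3856 ≈ 2.5934.
Single-dose peak C₀ = D/Vd = 2393/54 ≈ 44.315 mcg/mL.
Cmax,ss = C₀/(1 − f) ≈ 44.315/0.3856 ≈ 114.925 mcg/mL.
One interval later, Cmin,ss = Cmax,ss·e^(−kτ) ≈ 114.925 × 0.6144 ≈ 70.610 mcg/mL.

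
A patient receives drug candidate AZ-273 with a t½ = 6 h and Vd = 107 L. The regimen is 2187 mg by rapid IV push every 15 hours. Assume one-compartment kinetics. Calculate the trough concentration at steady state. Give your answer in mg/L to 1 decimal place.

τ/t½ = 15/6 ≈ 2.5, so fraction remaining f = (1/2)^(15/6) ≈ 0.1768.
Accumulation ratio R = 1/(1 − f) ≈ 1/0.8232 ≈ 1.2148.
Each bolus raises the concentration by D/Vd = 2187/107 ≈ 20.439 mg/L.
Steady-state peak Cmax,ss = C₀·R ≈ 20.439 × 1.2148 ≈ 24.829 mg/L.
One interval later, Cmin,ss = Cmax,ss·e^(−kτ) ≈ 24.829 × 0.1768 ≈ 4.390 mg/L.

4.4 mg/L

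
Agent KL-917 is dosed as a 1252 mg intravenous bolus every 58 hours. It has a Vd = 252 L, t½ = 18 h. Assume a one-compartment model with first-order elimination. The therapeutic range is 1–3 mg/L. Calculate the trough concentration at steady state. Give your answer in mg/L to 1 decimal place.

Over one 58-h interval, 58/18 ≈ 3.2222 half-lives elapse, leaving f ≈ 0.1072 of each dose.
Accumulation ratio R = 1/(1 − f) ≈ 1/0.8928 ≈ 1.1201.
Single-dose peak C₀ = D/Vd = 1252/252 ≈ 4.968 mg/L.
Steady-state peak Cmax,ss = C₀·R ≈ 4.968 × 1.1201 ≈ 5.565 mg/L.
One interval later, Cmin,ss = Cmax,ss·e^(−kτ) ≈ 5.565 × 0.1072 ≈ 0.597 mg/L.
Trough 0.6 mg/L vs MEC 1 mg/L: subtherapeutic.

0.6 mg/L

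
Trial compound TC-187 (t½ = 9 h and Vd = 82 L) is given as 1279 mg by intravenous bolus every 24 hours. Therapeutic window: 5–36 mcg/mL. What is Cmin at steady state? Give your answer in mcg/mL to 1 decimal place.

2.9 mcg/mL

k = ln2/t½ = ln2/9 ≈ 0.077016 h⁻¹; fraction remaining f = e^(−kτ) = e^(−0.077016×24) ≈ 0.1575.
Accumulation ratio R = 1/(1 − f) ≈ 1/0.8425 ≈ 1.1869.
Each bolus raises the concentration by D/Vd = 1279/82 ≈ 15.598 mcg/mL.
Cmax,ss = C₀/(1 − f) ≈ 15.598/0.8425 ≈ 18.514 mcg/mL.
One interval later, Cmin,ss = Cmax,ss·e^(−kτ) ≈ 18.514 × 0.1575 ≈ 2.916 mcg/mL.
Trough 2.9 mcg/mL vs MEC 5 mcg/mL: subtherapeutic.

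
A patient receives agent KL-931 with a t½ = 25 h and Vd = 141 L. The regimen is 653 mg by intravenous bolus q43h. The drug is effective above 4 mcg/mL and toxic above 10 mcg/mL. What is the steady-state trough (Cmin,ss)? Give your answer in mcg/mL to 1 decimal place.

Over one 43-h interval, 43/25 ≈ 1.72 half-lives elapse, leaving f ≈ 0.3035 of each dose.
Accumulation ratio R = 1/(1 − f) ≈ 1/0.6965 ≈ 1.4358.
Each bolus raises the concentration by D/Vd = 653/141 ≈ 4.631 mcg/mL.
Steady-state peak Cmax,ss = C₀·R ≈ 4.631 × 1.4358 ≈ 6.649 mcg/mL.
Steady-state trough Cmin,ss = Cmax,ss·f ≈ 6.649 × 0.3035 ≈ 2.018 mcg/mL.
Trough 2.0 mcg/mL vs MEC 4 mcg/mL: subtherapeutic.

2.0 mcg/mL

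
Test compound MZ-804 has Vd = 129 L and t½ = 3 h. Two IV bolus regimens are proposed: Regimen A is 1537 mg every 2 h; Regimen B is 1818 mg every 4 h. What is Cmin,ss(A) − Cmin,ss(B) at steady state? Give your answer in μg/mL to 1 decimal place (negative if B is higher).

11.0 μg/mL

Regimen A: f = (1/2)^(2/3) ≈ 0.6300; Cmin,ss = (1537/129)·f/(1−f) ≈ 20.287 μg/mL.
Regimen B: f = (1/2)^(4/3) ≈ 0.3969; Cmin,ss = (1818/129)·f/(1−f) ≈ 9.275 μg/mL.
Difference ≈ 20.287 − 9.275 ≈ 11.012 μg/mL.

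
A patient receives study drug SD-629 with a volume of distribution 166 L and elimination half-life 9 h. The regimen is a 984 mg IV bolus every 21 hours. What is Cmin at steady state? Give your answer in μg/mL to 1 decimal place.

1.5 μg/mL

Over one 21-h interval, 21/9 ≈ 2.3333 half-lives elapse, leaving f ≈ 0.1984 of each dose.
Accumulation ratio R = 1/(1 − f) ≈ 1/0.8016 ≈ 1.2475.
Each bolus raises the concentration by D/Vd = 984/166 ≈ 5.928 μg/mL.
Steady-state peak Cmax,ss = C₀·R ≈ 5.928 × 1.2475 ≈ 7.395 μg/mL.
One interval later, Cmin,ss = Cmax,ss·e^(−kτ) ≈ 7.395 × 0.1984 ≈ 1.467 μg/mL.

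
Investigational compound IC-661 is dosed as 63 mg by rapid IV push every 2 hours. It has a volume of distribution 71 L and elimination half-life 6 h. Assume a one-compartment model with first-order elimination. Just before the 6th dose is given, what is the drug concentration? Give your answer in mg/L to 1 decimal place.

f = (1/2)^(τ/t½) = (1/2)^(2/6) ≈ 0.7937.
C₀ = D/Vd = 63/71 ≈ 0.887 mg/L.
Before the 6th dose, 5 doses have been given. Superposition: Cmin = C₀·(f + f² + … + f^5).
≈ 0.887 × (0.7937 + 0.6300 + 0.5000 + 0.3968 + 0.3150) ≈ 0.887 × 2.6355 ≈ 2.338 mg/L.

2.3 mg/L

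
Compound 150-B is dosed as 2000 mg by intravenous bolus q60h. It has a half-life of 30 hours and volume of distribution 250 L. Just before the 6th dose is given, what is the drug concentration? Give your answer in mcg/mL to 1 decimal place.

2.7 mcg/mL

f = (1/2)^(τ/t½) = (1/2)^(60/30) ≈ 0.2500.
C₀ = D/Vd = 2000/250 ≈ 8.000 mcg/mL.
Before the 6th dose, 5 doses have been given. Superposition: Cmin = C₀·(f + f² + … + f^5).
≈ 8.000 × (0.2500 + 0.0625 + 0.0156 + 0.0039 + 0.0010) ≈ 8.000 × 0.3330 ≈ 2.664 mcg/mL.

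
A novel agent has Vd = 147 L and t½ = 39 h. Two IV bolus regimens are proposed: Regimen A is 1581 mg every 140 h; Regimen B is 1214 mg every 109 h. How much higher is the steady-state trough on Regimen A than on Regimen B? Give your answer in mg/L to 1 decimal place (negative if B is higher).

-0.4 mg/L

Regimen A: f = (1/2)^(140/39) ≈ 0.0831; Cmin,ss = (1581/147)·f/(1−f) ≈ 0.975 mg/L.
Regimen B: f = (1/2)^(109/39) ≈ 0.1441; Cmin,ss = (1214/147)·f/(1−f) ≈ 1.390 mg/L.
Difference ≈ 0.975 − 1.390 ≈ -0.415 mg/L.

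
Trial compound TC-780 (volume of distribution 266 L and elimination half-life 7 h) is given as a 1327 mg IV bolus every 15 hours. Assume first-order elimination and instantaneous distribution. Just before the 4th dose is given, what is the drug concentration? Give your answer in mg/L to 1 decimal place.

1.4 mg/L

f = (1/2)^(τ/t½) = (1/2)^(15/7) ≈ 0.2264.
C₀ = D/Vd = 1327/266 ≈ 4.989 mg/L.
Before the 4th dose, 3 doses have been given. Superposition: Cmin = C₀·(f + f² + … + f^3).
≈ 4.989 × (0.2264 + 0.0513 + 0.0116) ≈ 4.989 × 0.2893 ≈ 1.443 mg/L.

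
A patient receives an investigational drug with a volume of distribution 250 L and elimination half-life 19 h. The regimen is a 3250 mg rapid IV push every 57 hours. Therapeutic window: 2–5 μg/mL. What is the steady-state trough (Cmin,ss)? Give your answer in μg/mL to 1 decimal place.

1.9 μg/mL

The dosing interval is 3 half-lives, so f = 2^(−3) = 0.125.
Accumulation ratio R = 1/(1 − f) = 1/0.875 = 8/7.
Single-dose peak C₀ = D/Vd = 3250/250 = 13 μg/mL.
Steady-state peak Cmax,ss = C₀·R = 13 × 8/7 ≈ 14.857 μg/mL.
Steady-state trough Cmin,ss = Cmax,ss·f ≈ 14.857 × 0.125 ≈ 1.857 μg/mL.
Trough 1.9 μg/mL vs MEC 2 μg/mL: subtherapeutic.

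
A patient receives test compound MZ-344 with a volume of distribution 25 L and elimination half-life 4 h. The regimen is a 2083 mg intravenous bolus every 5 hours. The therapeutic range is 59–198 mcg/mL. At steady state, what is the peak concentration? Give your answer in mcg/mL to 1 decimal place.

k = ln2/t½ = ln2/4 ≈ 0.173287 h⁻¹; fraction remaining f = e^(−kτ) = e^(−0.173287×5) ≈ 0.4204.
At steady state, accumulation factor R = 1/(1 − e^(−kτ)) ≈ 1.7253.
Single-dose peak C₀ = D/Vd = 2083/25 ≈ 83.320 mcg/mL.
Steady-state peak Cmax,ss = C₀·R ≈ 83.320 × 1.7253 ≈ 143.752 mcg/mL.
Peak 143.8 mcg/mL vs MTC 198 mcg/mL: below toxic threshold.

143.8 mcg/mL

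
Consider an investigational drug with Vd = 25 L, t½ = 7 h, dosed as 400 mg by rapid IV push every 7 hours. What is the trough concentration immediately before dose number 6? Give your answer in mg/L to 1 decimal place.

15.5 mg/L

f = (1/2)^(τ/t½) = (1/2)^(7/7) ≈ 0.5000.
C₀ = D/Vd = 400/25 ≈ 16.000 mg/L.
Before the 6th dose, 5 doses have been given. Superposition: Cmin = C₀·(f + f² + … + f^5).
≈ 16.000 × (0.5000 + 0.2500 + 0.1250 + 0.0625 + 0.0313) ≈ 16.000 × 0.9688 ≈ 15.501 mg/L.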